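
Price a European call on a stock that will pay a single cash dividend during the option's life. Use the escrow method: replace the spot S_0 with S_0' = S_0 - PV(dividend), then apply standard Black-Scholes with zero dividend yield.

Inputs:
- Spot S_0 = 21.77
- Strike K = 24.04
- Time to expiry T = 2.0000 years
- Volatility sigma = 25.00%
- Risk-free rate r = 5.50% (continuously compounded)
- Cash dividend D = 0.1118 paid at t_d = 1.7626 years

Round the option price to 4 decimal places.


PV(D) = D * exp(-r * t_d) = 0.1118 * 0.90760774 = 0.10147055
S_0' = S_0 - PV(D) = 21.7700 - 0.10147055 = 21.66852945
d1 = (ln(S_0'/K) + (r + sigma^2/2)*T) / (sigma*sqrt(T)) = 0.19414845
d2 = d1 - sigma*sqrt(T) = -0.15940494
exp(-rT) = 0.89583414
N(d1) = 0.57697018; N(d2) = 0.43667492
C = S_0' * N(d1) - K * exp(-rT) * N(d2) = 21.66852945 * 0.57697018 - 24.0400 * 0.89583414 * 0.43667492 = 3.0979

Answer: Price = 3.0979


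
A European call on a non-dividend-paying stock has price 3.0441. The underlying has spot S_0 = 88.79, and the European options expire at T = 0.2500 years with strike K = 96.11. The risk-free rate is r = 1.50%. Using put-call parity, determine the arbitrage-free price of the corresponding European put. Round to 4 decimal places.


Answer: Put price = 10.0044

Derivation:
Put-call parity: C - P = S_0 * exp(-qT) - K * exp(-rT).
S_0 * exp(-qT) = 88.7900 * 1.00000000 = 88.79000000
K * exp(-rT) = 96.1100 * 0.99625702 = 95.75026243
P = C - S*exp(-qT) + K*exp(-rT)
P = 3.0441 - 88.79000000 + 95.75026243 = 10.0044


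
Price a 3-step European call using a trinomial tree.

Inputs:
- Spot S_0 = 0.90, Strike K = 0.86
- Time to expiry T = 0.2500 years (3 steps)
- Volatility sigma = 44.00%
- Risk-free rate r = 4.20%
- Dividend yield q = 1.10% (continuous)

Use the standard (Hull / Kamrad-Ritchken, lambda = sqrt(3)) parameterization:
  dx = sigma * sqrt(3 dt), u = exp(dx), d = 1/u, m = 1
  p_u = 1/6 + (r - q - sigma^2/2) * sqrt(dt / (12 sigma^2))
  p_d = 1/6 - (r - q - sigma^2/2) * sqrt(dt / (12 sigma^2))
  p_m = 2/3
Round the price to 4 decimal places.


Answer: Price = V(0,0) = 0.1011

Derivation:
dt = T/N = 0.083333; dx = sigma*sqrt(3*dt) = 0.220000
u = exp(dx) = 1.246077; d = 1/u = 0.802519
p_u = 0.154205, p_m = 0.666667, p_d = 0.179129
Discount per step: exp(-r*dt) = 0.996506
Stock lattice S(k, j) with j the centered position index:
  k=0: S(0,+0) = 0.9000
  k=1: S(1,-1) = 0.7223; S(1,+0) = 0.9000; S(1,+1) = 1.1215
  k=2: S(2,-2) = 0.5796; S(2,-1) = 0.7223; S(2,+0) = 0.9000; S(2,+1) = 1.1215; S(2,+2) = 1.3974
  k=3: S(3,-3) = 0.4652; S(3,-2) = 0.5796; S(3,-1) = 0.7223; S(3,+0) = 0.9000; S(3,+1) = 1.1215; S(3,+2) = 1.3974; S(3,+3) = 1.7413
Terminal payoffs V(N, j) = max(S_T - K, 0):
  V(3,-3) = 0.000000; V(3,-2) = 0.000000; V(3,-1) = 0.000000; V(3,+0) = 0.040000; V(3,+1) = 0.261469; V(3,+2) = 0.537436; V(3,+3) = 0.881313
Backward induction: V(k, j) = exp(-r*dt) * [p_u * V(k+1, j+1) + p_m * V(k+1, j) + p_d * V(k+1, j-1)]
  V(2,-2) = exp(-r*dt) * [p_u*0.000000 + p_m*0.000000 + p_d*0.000000] = 0.000000
  V(2,-1) = exp(-r*dt) * [p_u*0.040000 + p_m*0.000000 + p_d*0.000000] = 0.006147
  V(2,+0) = exp(-r*dt) * [p_u*0.261469 + p_m*0.040000 + p_d*0.000000] = 0.066752
  V(2,+1) = exp(-r*dt) * [p_u*0.537436 + p_m*0.261469 + p_d*0.040000] = 0.263429
  V(2,+2) = exp(-r*dt) * [p_u*0.881313 + p_m*0.537436 + p_d*0.261469] = 0.539140
  V(1,-1) = exp(-r*dt) * [p_u*0.066752 + p_m*0.006147 + p_d*0.000000] = 0.014341
  V(1,+0) = exp(-r*dt) * [p_u*0.263429 + p_m*0.066752 + p_d*0.006147] = 0.085923
  V(1,+1) = exp(-r*dt) * [p_u*0.539140 + p_m*0.263429 + p_d*0.066752] = 0.269769
  V(0,+0) = exp(-r*dt) * [p_u*0.269769 + p_m*0.085923 + p_d*0.014341] = 0.101096


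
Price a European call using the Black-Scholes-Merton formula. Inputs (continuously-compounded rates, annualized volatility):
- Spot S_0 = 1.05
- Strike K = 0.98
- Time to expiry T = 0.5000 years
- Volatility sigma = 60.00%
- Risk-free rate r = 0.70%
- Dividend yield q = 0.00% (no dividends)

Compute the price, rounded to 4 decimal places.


Answer: Price = 0.2094

Derivation:
d1 = (ln(S/K) + (r - q + 0.5*sigma^2) * T) / (sigma * sqrt(T)) = 0.38299937
d2 = d1 - sigma * sqrt(T) = -0.04126470
exp(-rT) = 0.99650612; exp(-qT) = 1.00000000
C = S_0 * exp(-qT) * N(d1) - K * exp(-rT) * N(d2)
N(d1) = 0.64913988; N(d2) = 0.48354244
C = 1.0500 * 1.00000000 * 0.64913988 - 0.9800 * 0.99650612 * 0.48354244 = 0.2094


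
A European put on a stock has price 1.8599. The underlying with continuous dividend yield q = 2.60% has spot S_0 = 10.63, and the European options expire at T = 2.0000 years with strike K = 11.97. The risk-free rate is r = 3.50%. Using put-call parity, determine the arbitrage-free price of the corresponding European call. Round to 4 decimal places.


Put-call parity: C - P = S_0 * exp(-qT) - K * exp(-rT).
S_0 * exp(-qT) = 10.6300 * 0.94932887 = 10.09136585
K * exp(-rT) = 11.9700 * 0.93239382 = 11.16075402
C = P + S*exp(-qT) - K*exp(-rT)
C = 1.8599 + 10.09136585 - 11.16075402 = 0.7905

Answer: Call price = 0.7905


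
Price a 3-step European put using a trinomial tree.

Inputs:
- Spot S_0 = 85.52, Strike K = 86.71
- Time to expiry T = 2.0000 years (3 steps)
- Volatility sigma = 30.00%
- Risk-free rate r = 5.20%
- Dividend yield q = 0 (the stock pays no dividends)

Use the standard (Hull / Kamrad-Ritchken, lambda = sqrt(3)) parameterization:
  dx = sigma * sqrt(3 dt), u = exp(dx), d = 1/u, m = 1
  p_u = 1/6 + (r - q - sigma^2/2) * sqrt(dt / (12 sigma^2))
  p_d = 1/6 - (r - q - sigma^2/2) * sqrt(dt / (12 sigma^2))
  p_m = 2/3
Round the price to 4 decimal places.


Answer: Price = V(0,0) = 9.3480

Derivation:
dt = T/N = 0.666667; dx = sigma*sqrt(3*dt) = 0.424264
u = exp(dx) = 1.528465; d = 1/u = 0.654251
p_u = 0.172166, p_m = 0.666667, p_d = 0.161167
Discount per step: exp(-r*dt) = 0.965927
Stock lattice S(k, j) with j the centered position index:
  k=0: S(0,+0) = 85.5200
  k=1: S(1,-1) = 55.9516; S(1,+0) = 85.5200; S(1,+1) = 130.7143
  k=2: S(2,-2) = 36.6064; S(2,-1) = 55.9516; S(2,+0) = 85.5200; S(2,+1) = 130.7143; S(2,+2) = 199.7923
  k=3: S(3,-3) = 23.9498; S(3,-2) = 36.6064; S(3,-1) = 55.9516; S(3,+0) = 85.5200; S(3,+1) = 130.7143; S(3,+2) = 199.7923; S(3,+3) = 305.3756
Terminal payoffs V(N, j) = max(K - S_T, 0):
  V(3,-3) = 62.760246; V(3,-2) = 50.103635; V(3,-1) = 30.758447; V(3,+0) = 1.190000; V(3,+1) = 0.000000; V(3,+2) = 0.000000; V(3,+3) = 0.000000
Backward induction: V(k, j) = exp(-r*dt) * [p_u * V(k+1, j+1) + p_m * V(k+1, j) + p_d * V(k+1, j-1)]
  V(2,-2) = exp(-r*dt) * [p_u*30.758447 + p_m*50.103635 + p_d*62.760246] = 47.149687
  V(2,-1) = exp(-r*dt) * [p_u*1.190000 + p_m*30.758447 + p_d*50.103635] = 27.804758
  V(2,+0) = exp(-r*dt) * [p_u*0.000000 + p_m*1.190000 + p_d*30.758447] = 5.554641
  V(2,+1) = exp(-r*dt) * [p_u*0.000000 + p_m*0.000000 + p_d*1.190000] = 0.185254
  V(2,+2) = exp(-r*dt) * [p_u*0.000000 + p_m*0.000000 + p_d*0.000000] = 0.000000
  V(1,-1) = exp(-r*dt) * [p_u*5.554641 + p_m*27.804758 + p_d*47.149687] = 26.168709
  V(1,+0) = exp(-r*dt) * [p_u*0.185254 + p_m*5.554641 + p_d*27.804758] = 7.936249
  V(1,+1) = exp(-r*dt) * [p_u*0.000000 + p_m*0.185254 + p_d*5.554641] = 0.984016
  V(0,+0) = exp(-r*dt) * [p_u*0.984016 + p_m*7.936249 + p_d*26.168709] = 9.348030


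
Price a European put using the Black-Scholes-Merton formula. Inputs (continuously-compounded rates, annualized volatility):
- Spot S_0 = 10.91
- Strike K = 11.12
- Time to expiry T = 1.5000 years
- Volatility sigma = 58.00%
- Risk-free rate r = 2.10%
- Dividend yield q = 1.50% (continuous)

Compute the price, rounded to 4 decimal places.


Answer: Price = 3.0298

Derivation:
d1 = (ln(S/K) + (r - q + 0.5*sigma^2) * T) / (sigma * sqrt(T)) = 0.34100629
d2 = d1 - sigma * sqrt(T) = -0.36934573
exp(-rT) = 0.96899096; exp(-qT) = 0.97775124
P = K * exp(-rT) * N(-d2) - S_0 * exp(-qT) * N(-d1)
N(-d1) = 0.36654942; N(-d2) = 0.64406498
P = 11.1200 * 0.96899096 * 0.64406498 - 10.9100 * 0.97775124 * 0.36654942 = 3.0298


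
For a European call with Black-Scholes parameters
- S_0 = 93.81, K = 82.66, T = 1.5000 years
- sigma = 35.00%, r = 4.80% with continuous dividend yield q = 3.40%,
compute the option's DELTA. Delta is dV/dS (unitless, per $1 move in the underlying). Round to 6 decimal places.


d1 = 0.5585085086; d2 = 0.1298478037
phi(d1) = 0.3413303814; exp(-qT) = 0.9502786705; exp(-rT) = 0.9305308958
N(d1) = 0.7117514020
Delta = exp(-qT) * N(d1) = 0.9502786705 * 0.7117514020 = 0.676362

Answer: Delta = 0.676362


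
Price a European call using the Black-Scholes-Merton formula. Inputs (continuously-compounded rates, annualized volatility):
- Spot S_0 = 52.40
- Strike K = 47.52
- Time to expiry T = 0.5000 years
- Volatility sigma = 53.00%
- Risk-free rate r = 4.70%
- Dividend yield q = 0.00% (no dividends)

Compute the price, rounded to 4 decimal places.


d1 = (ln(S/K) + (r - q + 0.5*sigma^2) * T) / (sigma * sqrt(T)) = 0.51093379
d2 = d1 - sigma * sqrt(T) = 0.13616720
exp(-rT) = 0.97677397; exp(-qT) = 1.00000000
C = S_0 * exp(-qT) * N(d1) - K * exp(-rT) * N(d2)
N(d1) = 0.69530129; N(d2) = 0.55415545
C = 52.4000 * 1.00000000 * 0.69530129 - 47.5200 * 0.97677397 * 0.55415545 = 10.7119

Answer: Price = 10.7119


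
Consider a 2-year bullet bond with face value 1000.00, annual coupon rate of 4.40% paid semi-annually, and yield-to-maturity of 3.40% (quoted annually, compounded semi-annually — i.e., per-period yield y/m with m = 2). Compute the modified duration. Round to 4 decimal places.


Coupon per period c = face * coupon_rate / m = 22.000000
Periods per year m = 2; per-period yield y/m = 0.017000
Number of cashflows N = 4
Cashflows (t years, CF_t, discount factor 1/(1+y/m)^(m*t), PV):
  t = 0.5000: CF_t = 22.000000, DF = 0.983284, PV = 21.632252
  t = 1.0000: CF_t = 22.000000, DF = 0.966848, PV = 21.270651
  t = 1.5000: CF_t = 22.000000, DF = 0.950686, PV = 20.915094
  t = 2.0000: CF_t = 1022.000000, DF = 0.934795, PV = 955.360067
Price P = sum_t PV_t = 1019.178063
First compute Macaulay numerator sum_t t * PV_t:
  t * PV_t at t = 0.5000: 10.816126
  t * PV_t at t = 1.0000: 21.270651
  t * PV_t at t = 1.5000: 31.372641
  t * PV_t at t = 2.0000: 1910.720133
Macaulay duration D = 1974.179551 / 1019.178063 = 1.937031
Modified duration = D / (1 + y/m) = 1.937031 / (1 + 0.017000) = 1.904652

Answer: Modified duration = 1.9047


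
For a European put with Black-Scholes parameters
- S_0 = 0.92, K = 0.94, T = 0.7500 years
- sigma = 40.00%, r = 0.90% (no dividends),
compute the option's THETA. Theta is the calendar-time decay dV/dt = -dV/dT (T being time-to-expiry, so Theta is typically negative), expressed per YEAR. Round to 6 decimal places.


d1 = 0.1306075855; d2 = -0.2158025760
phi(d1) = 0.3955541033; exp(-qT) = 1.0000000000; exp(-rT) = 0.9932727301
Theta = -S*exp(-qT)*phi(d1)*sigma/(2*sqrt(T)) + r*K*exp(-rT)*N(-d2) - q*S*exp(-qT)*N(-d1)
N(-d1) = 0.4480428709; N(-d2) = 0.5854291799; sqrt(T) = 0.8660254038
Term 1 = -0.9200 * 1.0000000000 * 0.3955541033 * 0.4000 / (2 * 0.8660254038) = -0.0840413626
Term 2 = 0.0090 * 0.9400 * 0.9932727301 * 0.5854291799 = 0.0049194125
Term 3 = 0 (no dividend yield, q = 0)
Theta = -0.0840413626 + (0.0049194125) + (0.0000000000) = -0.079122

Answer: Theta = -0.079122


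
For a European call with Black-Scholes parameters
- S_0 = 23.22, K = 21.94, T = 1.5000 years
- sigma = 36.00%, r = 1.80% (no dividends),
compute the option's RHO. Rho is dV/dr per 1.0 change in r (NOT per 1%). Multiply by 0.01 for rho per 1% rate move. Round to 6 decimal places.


d1 = 0.4102952506; d2 = -0.0306129031
phi(d1) = 0.3667372492; exp(-qT) = 1.0000000000; exp(-rT) = 0.9733612415
N(d2) = 0.4877891259
Rho = K*T*exp(-rT)*N(d2) = 21.9400 * 1.5000 * 0.9733612415 * 0.4877891259 = 15.625504

Answer: Rho = 15.625504


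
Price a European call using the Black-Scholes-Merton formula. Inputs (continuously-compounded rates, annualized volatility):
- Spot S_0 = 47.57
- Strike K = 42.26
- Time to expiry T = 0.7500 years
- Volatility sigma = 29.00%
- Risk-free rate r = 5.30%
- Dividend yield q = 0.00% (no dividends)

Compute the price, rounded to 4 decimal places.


Answer: Price = 8.7234

Derivation:
d1 = (ln(S/K) + (r - q + 0.5*sigma^2) * T) / (sigma * sqrt(T)) = 0.75512955
d2 = d1 - sigma * sqrt(T) = 0.50398218
exp(-rT) = 0.96102967; exp(-qT) = 1.00000000
C = S_0 * exp(-qT) * N(d1) - K * exp(-rT) * N(d2)
N(d1) = 0.77491437; N(d2) = 0.69286305
C = 47.5700 * 1.00000000 * 0.77491437 - 42.2600 * 0.96102967 * 0.69286305 = 8.7234


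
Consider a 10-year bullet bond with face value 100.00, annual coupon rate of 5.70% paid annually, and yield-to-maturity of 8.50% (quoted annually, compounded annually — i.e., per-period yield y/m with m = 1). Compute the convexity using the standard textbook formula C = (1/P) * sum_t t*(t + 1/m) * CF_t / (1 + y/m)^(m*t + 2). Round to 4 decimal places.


Answer: Convexity = 64.7118

Derivation:
Coupon per period c = face * coupon_rate / m = 5.700000
Periods per year m = 1; per-period yield y/m = 0.085000
Number of cashflows N = 10
Cashflows (t years, CF_t, discount factor 1/(1+y/m)^(m*t), PV):
  t = 1.0000: CF_t = 5.700000, DF = 0.921659, PV = 5.253456
  t = 2.0000: CF_t = 5.700000, DF = 0.849455, PV = 4.841895
  t = 3.0000: CF_t = 5.700000, DF = 0.782908, PV = 4.462576
  t = 4.0000: CF_t = 5.700000, DF = 0.721574, PV = 4.112973
  t = 5.0000: CF_t = 5.700000, DF = 0.665045, PV = 3.790759
  t = 6.0000: CF_t = 5.700000, DF = 0.612945, PV = 3.493787
  t = 7.0000: CF_t = 5.700000, DF = 0.564926, PV = 3.220080
  t = 8.0000: CF_t = 5.700000, DF = 0.520669, PV = 2.967816
  t = 9.0000: CF_t = 5.700000, DF = 0.479880, PV = 2.735314
  t = 10.0000: CF_t = 105.700000, DF = 0.442285, PV = 46.749568
Price P = sum_t PV_t = 81.628225
Convexity numerator sum_t t*(t + 1/m) * CF_t / (1+y/m)^(m*t + 2):
  t = 1.0000: term = 8.925152
  t = 2.0000: term = 24.677841
  t = 3.0000: term = 45.489107
  t = 4.0000: term = 69.875740
  t = 5.0000: term = 96.602406
  t = 6.0000: term = 124.648266
  t = 7.0000: term = 153.177592
  t = 8.0000: term = 181.513934
  t = 9.0000: term = 209.117436
  t = 10.0000: term = 4368.283481
Convexity = (1/P) * sum = 5282.310955 / 81.628225 = 64.711819


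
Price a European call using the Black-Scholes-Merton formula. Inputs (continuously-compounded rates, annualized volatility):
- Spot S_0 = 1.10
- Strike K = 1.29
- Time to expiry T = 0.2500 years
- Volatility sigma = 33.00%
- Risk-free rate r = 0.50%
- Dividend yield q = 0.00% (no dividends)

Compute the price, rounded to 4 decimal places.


d1 = (ln(S/K) + (r - q + 0.5*sigma^2) * T) / (sigma * sqrt(T)) = -0.87557296
d2 = d1 - sigma * sqrt(T) = -1.04057296
exp(-rT) = 0.99875078; exp(-qT) = 1.00000000
C = S_0 * exp(-qT) * N(d1) - K * exp(-rT) * N(d2)
N(d1) = 0.19063112; N(d2) = 0.14903689
C = 1.1000 * 1.00000000 * 0.19063112 - 1.2900 * 0.99875078 * 0.14903689 = 0.0177

Answer: Price = 0.0177


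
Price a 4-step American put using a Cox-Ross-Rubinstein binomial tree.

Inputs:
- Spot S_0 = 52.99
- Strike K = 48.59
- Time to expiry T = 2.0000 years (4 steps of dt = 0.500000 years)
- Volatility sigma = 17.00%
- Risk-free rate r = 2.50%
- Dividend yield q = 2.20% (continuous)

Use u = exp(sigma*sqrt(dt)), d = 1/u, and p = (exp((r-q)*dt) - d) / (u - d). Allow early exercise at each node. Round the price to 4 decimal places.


dt = T/N = 0.500000
u = exp(sigma*sqrt(dt)) = 1.127732; d = 1/u = 0.886736
p = (exp((r-q)*dt) - d) / (u - d) = 0.476213
Discount per step: exp(-r*dt) = 0.987578
Stock lattice S(k, i) with i counting down-moves:
  k=0: S(0,0) = 52.9900
  k=1: S(1,0) = 59.7585; S(1,1) = 46.9881
  k=2: S(2,0) = 67.3915; S(2,1) = 52.9900; S(2,2) = 41.6661
  k=3: S(3,0) = 75.9996; S(3,1) = 59.7585; S(3,2) = 46.9881; S(3,3) = 36.9468
  k=4: S(4,0) = 85.7071; S(4,1) = 67.3915; S(4,2) = 52.9900; S(4,3) = 41.6661; S(4,4) = 32.7620
Terminal payoffs V(N, i) = max(K - S_T, 0):
  V(4,0) = 0.000000; V(4,1) = 0.000000; V(4,2) = 0.000000; V(4,3) = 6.923939; V(4,4) = 15.827957
Backward induction: V(k, i) = exp(-r*dt) * [p * V(k+1, i) + (1-p) * V(k+1, i+1)]; then take max(V_cont, immediate exercise) for American.
  V(3,0) = exp(-r*dt) * [p*0.000000 + (1-p)*0.000000] = 0.000000; exercise = 0.000000; V(3,0) = max -> 0.000000
  V(3,1) = exp(-r*dt) * [p*0.000000 + (1-p)*0.000000] = 0.000000; exercise = 0.000000; V(3,1) = max -> 0.000000
  V(3,2) = exp(-r*dt) * [p*0.000000 + (1-p)*6.923939] = 3.581618; exercise = 1.601868; V(3,2) = max -> 3.581618
  V(3,3) = exp(-r*dt) * [p*6.923939 + (1-p)*15.827957] = 11.443803; exercise = 11.643210; V(3,3) = max -> 11.643210
  V(2,0) = exp(-r*dt) * [p*0.000000 + (1-p)*0.000000] = 0.000000; exercise = 0.000000; V(2,0) = max -> 0.000000
  V(2,1) = exp(-r*dt) * [p*0.000000 + (1-p)*3.581618] = 1.852701; exercise = 0.000000; V(2,1) = max -> 1.852701
  V(2,2) = exp(-r*dt) * [p*3.581618 + (1-p)*11.643210] = 7.707231; exercise = 6.923939; V(2,2) = max -> 7.707231
  V(1,0) = exp(-r*dt) * [p*0.000000 + (1-p)*1.852701] = 0.958366; exercise = 0.000000; V(1,0) = max -> 0.958366
  V(1,1) = exp(-r*dt) * [p*1.852701 + (1-p)*7.707231] = 4.858120; exercise = 1.601868; V(1,1) = max -> 4.858120
  V(0,0) = exp(-r*dt) * [p*0.958366 + (1-p)*4.858120] = 2.963728; exercise = 0.000000; V(0,0) = max -> 2.963728

Answer: Price = V(0,0) = 2.9637


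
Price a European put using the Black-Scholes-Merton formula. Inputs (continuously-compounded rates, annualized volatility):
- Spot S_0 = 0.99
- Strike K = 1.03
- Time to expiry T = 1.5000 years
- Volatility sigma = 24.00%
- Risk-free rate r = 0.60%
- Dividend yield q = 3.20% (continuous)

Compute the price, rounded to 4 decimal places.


Answer: Price = 0.1574

Derivation:
d1 = (ln(S/K) + (r - q + 0.5*sigma^2) * T) / (sigma * sqrt(T)) = -0.12046433
d2 = d1 - sigma * sqrt(T) = -0.41440310
exp(-rT) = 0.99104038; exp(-qT) = 0.95313379
P = K * exp(-rT) * N(-d2) - S_0 * exp(-qT) * N(-d1)
N(-d1) = 0.54794233; N(-d2) = 0.66071054
P = 1.0300 * 0.99104038 * 0.66071054 - 0.9900 * 0.95313379 * 0.54794233 = 0.1574


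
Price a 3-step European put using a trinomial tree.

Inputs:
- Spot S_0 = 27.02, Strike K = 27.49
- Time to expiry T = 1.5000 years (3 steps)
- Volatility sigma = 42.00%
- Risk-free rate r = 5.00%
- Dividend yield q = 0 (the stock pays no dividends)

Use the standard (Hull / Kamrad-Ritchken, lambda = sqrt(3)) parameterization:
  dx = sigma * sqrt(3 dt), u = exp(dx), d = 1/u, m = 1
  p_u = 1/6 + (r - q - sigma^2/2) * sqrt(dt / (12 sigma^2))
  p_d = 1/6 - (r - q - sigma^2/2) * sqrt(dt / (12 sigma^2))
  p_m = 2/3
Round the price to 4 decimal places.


Answer: Price = V(0,0) = 4.1980

Derivation:
dt = T/N = 0.500000; dx = sigma*sqrt(3*dt) = 0.514393
u = exp(dx) = 1.672623; d = 1/u = 0.597863
p_u = 0.148101, p_m = 0.666667, p_d = 0.185232
Discount per step: exp(-r*dt) = 0.975310
Stock lattice S(k, j) with j the centered position index:
  k=0: S(0,+0) = 27.0200
  k=1: S(1,-1) = 16.1543; S(1,+0) = 27.0200; S(1,+1) = 45.1943
  k=2: S(2,-2) = 9.6580; S(2,-1) = 16.1543; S(2,+0) = 27.0200; S(2,+1) = 45.1943; S(2,+2) = 75.5929
  k=3: S(3,-3) = 5.7742; S(3,-2) = 9.6580; S(3,-1) = 16.1543; S(3,+0) = 27.0200; S(3,+1) = 45.1943; S(3,+2) = 75.5929; S(3,+3) = 126.4385
Terminal payoffs V(N, j) = max(K - S_T, 0):
  V(3,-3) = 21.715805; V(3,-2) = 17.831951; V(3,-1) = 11.335729; V(3,+0) = 0.470000; V(3,+1) = 0.000000; V(3,+2) = 0.000000; V(3,+3) = 0.000000
Backward induction: V(k, j) = exp(-r*dt) * [p_u * V(k+1, j+1) + p_m * V(k+1, j) + p_d * V(k+1, j-1)]
  V(2,-2) = exp(-r*dt) * [p_u*11.335729 + p_m*17.831951 + p_d*21.715805] = 17.154988
  V(2,-1) = exp(-r*dt) * [p_u*0.470000 + p_m*11.335729 + p_d*17.831951] = 10.659954
  V(2,+0) = exp(-r*dt) * [p_u*0.000000 + p_m*0.470000 + p_d*11.335729] = 2.353497
  V(2,+1) = exp(-r*dt) * [p_u*0.000000 + p_m*0.000000 + p_d*0.470000] = 0.084910
  V(2,+2) = exp(-r*dt) * [p_u*0.000000 + p_m*0.000000 + p_d*0.000000] = 0.000000
  V(1,-1) = exp(-r*dt) * [p_u*2.353497 + p_m*10.659954 + p_d*17.154988] = 10.370323
  V(1,+0) = exp(-r*dt) * [p_u*0.084910 + p_m*2.353497 + p_d*10.659954] = 3.468339
  V(1,+1) = exp(-r*dt) * [p_u*0.000000 + p_m*0.084910 + p_d*2.353497] = 0.480389
  V(0,+0) = exp(-r*dt) * [p_u*0.480389 + p_m*3.468339 + p_d*10.370323] = 4.198017


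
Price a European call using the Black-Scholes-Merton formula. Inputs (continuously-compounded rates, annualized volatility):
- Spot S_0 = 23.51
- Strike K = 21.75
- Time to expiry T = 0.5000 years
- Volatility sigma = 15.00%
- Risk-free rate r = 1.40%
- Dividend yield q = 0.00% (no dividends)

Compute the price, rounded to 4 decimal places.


d1 = (ln(S/K) + (r - q + 0.5*sigma^2) * T) / (sigma * sqrt(T)) = 0.85264920
d2 = d1 - sigma * sqrt(T) = 0.74658319
exp(-rT) = 0.99302444; exp(-qT) = 1.00000000
C = S_0 * exp(-qT) * N(d1) - K * exp(-rT) * N(d2)
N(d1) = 0.80307307; N(d2) = 0.77234240
C = 23.5100 * 1.00000000 * 0.80307307 - 21.7500 * 0.99302444 * 0.77234240 = 2.1990

Answer: Price = 2.1990


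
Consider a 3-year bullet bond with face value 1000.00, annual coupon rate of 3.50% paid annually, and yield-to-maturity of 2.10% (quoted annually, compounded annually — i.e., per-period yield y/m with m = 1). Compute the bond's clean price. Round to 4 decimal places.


Coupon per period c = face * coupon_rate / m = 35.000000
Periods per year m = 1; per-period yield y/m = 0.021000
Number of cashflows N = 3
Cashflows (t years, CF_t, discount factor 1/(1+y/m)^(m*t), PV):
  t = 1.0000: CF_t = 35.000000, DF = 0.979432, PV = 34.280118
  t = 2.0000: CF_t = 35.000000, DF = 0.959287, PV = 33.575042
  t = 3.0000: CF_t = 1035.000000, DF = 0.939556, PV = 972.440692
Price P = sum_t PV_t = 1040.295851

Answer: Price = 1040.2959


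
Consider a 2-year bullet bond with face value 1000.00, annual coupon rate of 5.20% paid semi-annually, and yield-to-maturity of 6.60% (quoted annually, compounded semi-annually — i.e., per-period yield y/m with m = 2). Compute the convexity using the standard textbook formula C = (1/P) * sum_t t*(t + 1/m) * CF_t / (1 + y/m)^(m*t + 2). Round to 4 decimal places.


Coupon per period c = face * coupon_rate / m = 26.000000
Periods per year m = 2; per-period yield y/m = 0.033000
Number of cashflows N = 4
Cashflows (t years, CF_t, discount factor 1/(1+y/m)^(m*t), PV):
  t = 0.5000: CF_t = 26.000000, DF = 0.968054, PV = 25.169409
  t = 1.0000: CF_t = 26.000000, DF = 0.937129, PV = 24.365353
  t = 1.5000: CF_t = 26.000000, DF = 0.907192, PV = 23.586982
  t = 2.0000: CF_t = 1026.000000, DF = 0.878211, PV = 901.044157
Price P = sum_t PV_t = 974.165902
Convexity numerator sum_t t*(t + 1/m) * CF_t / (1+y/m)^(m*t + 2):
  t = 0.5000: term = 11.793491
  t = 1.0000: term = 34.250216
  t = 1.5000: term = 66.312133
  t = 2.0000: term = 4221.972848
Convexity = (1/P) * sum = 4334.328688 / 974.165902 = 4.449272

Answer: Convexity = 4.4493


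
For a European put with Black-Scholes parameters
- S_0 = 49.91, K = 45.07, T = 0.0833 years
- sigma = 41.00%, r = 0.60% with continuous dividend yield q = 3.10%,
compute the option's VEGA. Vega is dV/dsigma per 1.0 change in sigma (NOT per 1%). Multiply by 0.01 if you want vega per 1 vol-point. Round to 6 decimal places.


d1 = 0.9035796692; d2 = 0.7852465378
phi(d1) = 0.2652276825; exp(-qT) = 0.9974210313; exp(-rT) = 0.9995003249
Vega = S * exp(-qT) * phi(d1) * sqrt(T) = 49.9100 * 0.9974210313 * 0.2652276825 * 0.2886173938 = 3.810724

Answer: Vega = 3.810724


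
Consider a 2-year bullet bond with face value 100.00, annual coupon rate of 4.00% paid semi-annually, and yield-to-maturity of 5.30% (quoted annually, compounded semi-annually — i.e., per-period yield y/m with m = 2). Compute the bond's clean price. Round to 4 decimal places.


Answer: Price = 97.5635

Derivation:
Coupon per period c = face * coupon_rate / m = 2.000000
Periods per year m = 2; per-period yield y/m = 0.026500
Number of cashflows N = 4
Cashflows (t years, CF_t, discount factor 1/(1+y/m)^(m*t), PV):
  t = 0.5000: CF_t = 2.000000, DF = 0.974184, PV = 1.948368
  t = 1.0000: CF_t = 2.000000, DF = 0.949035, PV = 1.898069
  t = 1.5000: CF_t = 2.000000, DF = 0.924535, PV = 1.849069
  t = 2.0000: CF_t = 102.000000, DF = 0.900667, PV = 91.868020
Price P = sum_t PV_t = 97.563527


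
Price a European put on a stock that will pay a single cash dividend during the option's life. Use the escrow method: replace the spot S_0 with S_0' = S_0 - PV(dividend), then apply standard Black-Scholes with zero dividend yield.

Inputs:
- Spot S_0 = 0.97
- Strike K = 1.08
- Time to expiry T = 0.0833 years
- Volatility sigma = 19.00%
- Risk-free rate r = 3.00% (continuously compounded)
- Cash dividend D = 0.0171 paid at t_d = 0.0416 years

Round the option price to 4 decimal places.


Answer: Price = 0.1246

Derivation:
PV(D) = D * exp(-r * t_d) = 0.0171 * 0.99875278 = 0.01707867
S_0' = S_0 - PV(D) = 0.9700 - 0.01707867 = 0.95292133
d1 = (ln(S_0'/K) + (r + sigma^2/2)*T) / (sigma*sqrt(T)) = -2.20983522
d2 = d1 - sigma*sqrt(T) = -2.26467252
exp(-rT) = 0.99750412
N(-d1) = 0.98644170; N(-d2) = 0.98823361
P = K * exp(-rT) * N(-d2) - S_0' * N(-d1) = 1.0800 * 0.99750412 * 0.98823361 - 0.95292133 * 0.98644170 = 0.1246


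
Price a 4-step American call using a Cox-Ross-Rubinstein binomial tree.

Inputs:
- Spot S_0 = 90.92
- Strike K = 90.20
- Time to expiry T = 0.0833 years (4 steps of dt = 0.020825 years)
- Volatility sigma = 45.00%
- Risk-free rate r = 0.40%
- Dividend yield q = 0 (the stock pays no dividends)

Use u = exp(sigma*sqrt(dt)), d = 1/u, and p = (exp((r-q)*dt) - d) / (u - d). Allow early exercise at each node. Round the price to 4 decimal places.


Answer: Price = V(0,0) = 4.9172

Derivation:
dt = T/N = 0.020825
u = exp(sigma*sqrt(dt)) = 1.067094; d = 1/u = 0.937125
p = (exp((r-q)*dt) - d) / (u - d) = 0.484412
Discount per step: exp(-r*dt) = 0.999917
Stock lattice S(k, i) with i counting down-moves:
  k=0: S(0,0) = 90.9200
  k=1: S(1,0) = 97.0202; S(1,1) = 85.2034
  k=2: S(2,0) = 103.5296; S(2,1) = 90.9200; S(2,2) = 79.8462
  k=3: S(3,0) = 110.4758; S(3,1) = 97.0202; S(3,2) = 85.2034; S(3,3) = 74.8258
  k=4: S(4,0) = 117.8881; S(4,1) = 103.5296; S(4,2) = 90.9200; S(4,3) = 79.8462; S(4,4) = 70.1211
Terminal payoffs V(N, i) = max(S_T - K, 0):
  V(4,0) = 27.688075; V(4,1) = 13.329627; V(4,2) = 0.720000; V(4,3) = 0.000000; V(4,4) = 0.000000
Backward induction: V(k, i) = exp(-r*dt) * [p * V(k+1, i) + (1-p) * V(k+1, i+1)]; then take max(V_cont, immediate exercise) for American.
  V(3,0) = exp(-r*dt) * [p*27.688075 + (1-p)*13.329627] = 20.283341; exercise = 20.275827; V(3,0) = max -> 20.283341
  V(3,1) = exp(-r*dt) * [p*13.329627 + (1-p)*0.720000] = 6.827685; exercise = 6.820172; V(3,1) = max -> 6.827685
  V(3,2) = exp(-r*dt) * [p*0.720000 + (1-p)*0.000000] = 0.348748; exercise = 0.000000; V(3,2) = max -> 0.348748
  V(3,3) = exp(-r*dt) * [p*0.000000 + (1-p)*0.000000] = 0.000000; exercise = 0.000000; V(3,3) = max -> 0.000000
  V(2,0) = exp(-r*dt) * [p*20.283341 + (1-p)*6.827685] = 13.344653; exercise = 13.329627; V(2,0) = max -> 13.344653
  V(2,1) = exp(-r*dt) * [p*6.827685 + (1-p)*0.348748] = 3.486932; exercise = 0.720000; V(2,1) = max -> 3.486932
  V(2,2) = exp(-r*dt) * [p*0.348748 + (1-p)*0.000000] = 0.168923; exercise = 0.000000; V(2,2) = max -> 0.168923
  V(1,0) = exp(-r*dt) * [p*13.344653 + (1-p)*3.486932] = 8.261441; exercise = 6.820172; V(1,0) = max -> 8.261441
  V(1,1) = exp(-r*dt) * [p*3.486932 + (1-p)*0.168923] = 1.776058; exercise = 0.000000; V(1,1) = max -> 1.776058
  V(0,0) = exp(-r*dt) * [p*8.261441 + (1-p)*1.776058] = 4.917246; exercise = 0.720000; V(0,0) = max -> 4.917246


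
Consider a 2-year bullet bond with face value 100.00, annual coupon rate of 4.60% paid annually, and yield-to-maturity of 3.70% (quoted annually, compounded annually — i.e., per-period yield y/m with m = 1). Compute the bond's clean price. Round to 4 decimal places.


Coupon per period c = face * coupon_rate / m = 4.600000
Periods per year m = 1; per-period yield y/m = 0.037000
Number of cashflows N = 2
Cashflows (t years, CF_t, discount factor 1/(1+y/m)^(m*t), PV):
  t = 1.0000: CF_t = 4.600000, DF = 0.964320, PV = 4.435873
  t = 2.0000: CF_t = 104.600000, DF = 0.929913, PV = 97.268937
Price P = sum_t PV_t = 101.704810

Answer: Price = 101.7048


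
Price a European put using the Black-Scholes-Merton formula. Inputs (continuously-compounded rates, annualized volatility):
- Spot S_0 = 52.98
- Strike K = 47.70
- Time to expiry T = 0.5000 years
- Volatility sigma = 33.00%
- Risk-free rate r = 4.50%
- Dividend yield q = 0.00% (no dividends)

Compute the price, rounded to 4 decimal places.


d1 = (ln(S/K) + (r - q + 0.5*sigma^2) * T) / (sigma * sqrt(T)) = 0.66300083
d2 = d1 - sigma * sqrt(T) = 0.42965559
exp(-rT) = 0.97775124; exp(-qT) = 1.00000000
P = K * exp(-rT) * N(-d2) - S_0 * exp(-qT) * N(-d1)
N(-d1) = 0.25366501; N(-d2) = 0.33372310
P = 47.7000 * 0.97775124 * 0.33372310 - 52.9800 * 1.00000000 * 0.25366501 = 2.1253

Answer: Price = 2.1253


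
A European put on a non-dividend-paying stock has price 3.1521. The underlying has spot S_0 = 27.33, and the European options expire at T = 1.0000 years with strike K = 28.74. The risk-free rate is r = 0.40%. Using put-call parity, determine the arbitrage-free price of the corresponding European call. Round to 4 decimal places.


Answer: Call price = 1.8568

Derivation:
Put-call parity: C - P = S_0 * exp(-qT) - K * exp(-rT).
S_0 * exp(-qT) = 27.3300 * 1.00000000 = 27.33000000
K * exp(-rT) = 28.7400 * 0.99600799 = 28.62526961
C = P + S*exp(-qT) - K*exp(-rT)
C = 3.1521 + 27.33000000 - 28.62526961 = 1.8568


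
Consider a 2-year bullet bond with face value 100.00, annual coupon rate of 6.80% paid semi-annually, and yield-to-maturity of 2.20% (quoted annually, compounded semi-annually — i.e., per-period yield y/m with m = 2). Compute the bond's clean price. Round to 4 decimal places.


Answer: Price = 108.9525

Derivation:
Coupon per period c = face * coupon_rate / m = 3.400000
Periods per year m = 2; per-period yield y/m = 0.011000
Number of cashflows N = 4
Cashflows (t years, CF_t, discount factor 1/(1+y/m)^(m*t), PV):
  t = 0.5000: CF_t = 3.400000, DF = 0.989120, PV = 3.363007
  t = 1.0000: CF_t = 3.400000, DF = 0.978358, PV = 3.326416
  t = 1.5000: CF_t = 3.400000, DF = 0.967713, PV = 3.290224
  t = 2.0000: CF_t = 103.400000, DF = 0.957184, PV = 98.972814
Price P = sum_t PV_t = 108.952461


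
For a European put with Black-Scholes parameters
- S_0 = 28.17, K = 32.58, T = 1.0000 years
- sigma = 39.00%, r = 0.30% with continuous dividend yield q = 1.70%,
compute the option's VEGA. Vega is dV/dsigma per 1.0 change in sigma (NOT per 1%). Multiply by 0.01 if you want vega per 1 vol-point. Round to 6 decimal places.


Answer: Vega = 10.799058

Derivation:
d1 = -0.2138231315; d2 = -0.6038231315
phi(d1) = 0.3899258450; exp(-qT) = 0.9831436846; exp(-rT) = 0.9970044955
Vega = S * exp(-qT) * phi(d1) * sqrt(T) = 28.1700 * 0.9831436846 * 0.3899258450 * 1.0000000000 = 10.799058


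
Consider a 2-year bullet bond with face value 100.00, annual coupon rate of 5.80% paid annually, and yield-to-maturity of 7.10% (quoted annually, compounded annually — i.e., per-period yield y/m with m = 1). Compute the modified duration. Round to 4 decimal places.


Coupon per period c = face * coupon_rate / m = 5.800000
Periods per year m = 1; per-period yield y/m = 0.071000
Number of cashflows N = 2
Cashflows (t years, CF_t, discount factor 1/(1+y/m)^(m*t), PV):
  t = 1.0000: CF_t = 5.800000, DF = 0.933707, PV = 5.415500
  t = 2.0000: CF_t = 105.800000, DF = 0.871808, PV = 92.237331
Price P = sum_t PV_t = 97.652830
First compute Macaulay numerator sum_t t * PV_t:
  t * PV_t at t = 1.0000: 5.415500
  t * PV_t at t = 2.0000: 184.474661
Macaulay duration D = 189.890161 / 97.652830 = 1.944543
Modified duration = D / (1 + y/m) = 1.944543 / (1 + 0.071000) = 1.815633

Answer: Modified duration = 1.8156


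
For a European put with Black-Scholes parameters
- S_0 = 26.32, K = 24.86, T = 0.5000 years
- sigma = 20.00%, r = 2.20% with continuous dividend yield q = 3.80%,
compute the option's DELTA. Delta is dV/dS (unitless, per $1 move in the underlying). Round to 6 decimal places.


d1 = 0.4176810486; d2 = 0.2762596924
phi(d1) = 0.3656176139; exp(-qT) = 0.9811793622; exp(-rT) = 0.9890602788
N(-d1) = 0.3380901651
Delta = -exp(-qT) * N(-d1) = -0.9811793622 * 0.3380901651 = -0.331727

Answer: Delta = -0.331727


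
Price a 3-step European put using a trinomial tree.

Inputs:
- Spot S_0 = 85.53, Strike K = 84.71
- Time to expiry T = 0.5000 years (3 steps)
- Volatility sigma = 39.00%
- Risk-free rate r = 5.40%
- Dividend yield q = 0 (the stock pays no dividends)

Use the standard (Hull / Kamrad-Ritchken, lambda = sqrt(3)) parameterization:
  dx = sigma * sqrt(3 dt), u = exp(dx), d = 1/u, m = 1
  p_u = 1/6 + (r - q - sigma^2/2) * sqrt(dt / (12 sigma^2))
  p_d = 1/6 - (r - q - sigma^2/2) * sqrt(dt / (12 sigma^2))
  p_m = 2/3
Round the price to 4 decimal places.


Answer: Price = V(0,0) = 7.0430

Derivation:
dt = T/N = 0.166667; dx = sigma*sqrt(3*dt) = 0.275772
u = exp(dx) = 1.317547; d = 1/u = 0.758986
p_u = 0.160004, p_m = 0.666667, p_d = 0.173330
Discount per step: exp(-r*dt) = 0.991040
Stock lattice S(k, j) with j the centered position index:
  k=0: S(0,+0) = 85.5300
  k=1: S(1,-1) = 64.9161; S(1,+0) = 85.5300; S(1,+1) = 112.6898
  k=2: S(2,-2) = 49.2704; S(2,-1) = 64.9161; S(2,+0) = 85.5300; S(2,+1) = 112.6898; S(2,+2) = 148.4741
  k=3: S(3,-3) = 37.3956; S(3,-2) = 49.2704; S(3,-1) = 64.9161; S(3,+0) = 85.5300; S(3,+1) = 112.6898; S(3,+2) = 148.4741; S(3,+3) = 195.6216
Terminal payoffs V(N, j) = max(K - S_T, 0):
  V(3,-3) = 47.314430; V(3,-2) = 35.439580; V(3,-1) = 19.793908; V(3,+0) = 0.000000; V(3,+1) = 0.000000; V(3,+2) = 0.000000; V(3,+3) = 0.000000
Backward induction: V(k, j) = exp(-r*dt) * [p_u * V(k+1, j+1) + p_m * V(k+1, j) + p_d * V(k+1, j-1)]
  V(2,-2) = exp(-r*dt) * [p_u*19.793908 + p_m*35.439580 + p_d*47.314430] = 34.680945
  V(2,-1) = exp(-r*dt) * [p_u*0.000000 + p_m*19.793908 + p_d*35.439580] = 19.165406
  V(2,+0) = exp(-r*dt) * [p_u*0.000000 + p_m*0.000000 + p_d*19.793908] = 3.400135
  V(2,+1) = exp(-r*dt) * [p_u*0.000000 + p_m*0.000000 + p_d*0.000000] = 0.000000
  V(2,+2) = exp(-r*dt) * [p_u*0.000000 + p_m*0.000000 + p_d*0.000000] = 0.000000
  V(1,-1) = exp(-r*dt) * [p_u*3.400135 + p_m*19.165406 + p_d*34.680945] = 19.159003
  V(1,+0) = exp(-r*dt) * [p_u*0.000000 + p_m*3.400135 + p_d*19.165406] = 5.538620
  V(1,+1) = exp(-r*dt) * [p_u*0.000000 + p_m*0.000000 + p_d*3.400135] = 0.584064
  V(0,+0) = exp(-r*dt) * [p_u*0.584064 + p_m*5.538620 + p_d*19.159003] = 7.043018


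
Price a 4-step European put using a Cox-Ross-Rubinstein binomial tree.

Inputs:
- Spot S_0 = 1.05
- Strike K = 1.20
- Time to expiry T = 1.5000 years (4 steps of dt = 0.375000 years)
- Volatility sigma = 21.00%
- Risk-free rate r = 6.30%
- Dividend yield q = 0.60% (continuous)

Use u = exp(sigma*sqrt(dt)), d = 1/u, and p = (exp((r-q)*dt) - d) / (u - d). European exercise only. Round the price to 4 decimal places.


Answer: Price = V(0,0) = 0.1413

Derivation:
dt = T/N = 0.375000
u = exp(sigma*sqrt(dt)) = 1.137233; d = 1/u = 0.879327
p = (exp((r-q)*dt) - d) / (u - d) = 0.551666
Discount per step: exp(-r*dt) = 0.976652
Stock lattice S(k, i) with i counting down-moves:
  k=0: S(0,0) = 1.0500
  k=1: S(1,0) = 1.1941; S(1,1) = 0.9233
  k=2: S(2,0) = 1.3580; S(2,1) = 1.0500; S(2,2) = 0.8119
  k=3: S(3,0) = 1.5443; S(3,1) = 1.1941; S(3,2) = 0.9233; S(3,3) = 0.7139
  k=4: S(4,0) = 1.7563; S(4,1) = 1.3580; S(4,2) = 1.0500; S(4,3) = 0.8119; S(4,4) = 0.6278
Terminal payoffs V(N, i) = max(K - S_T, 0):
  V(4,0) = 0.000000; V(4,1) = 0.000000; V(4,2) = 0.150000; V(4,3) = 0.388123; V(4,4) = 0.572243
Backward induction: V(k, i) = exp(-r*dt) * [p * V(k+1, i) + (1-p) * V(k+1, i+1)].
  V(3,0) = exp(-r*dt) * [p*0.000000 + (1-p)*0.000000] = 0.000000
  V(3,1) = exp(-r*dt) * [p*0.000000 + (1-p)*0.150000] = 0.065680
  V(3,2) = exp(-r*dt) * [p*0.150000 + (1-p)*0.388123] = 0.250764
  V(3,3) = exp(-r*dt) * [p*0.388123 + (1-p)*0.572243] = 0.459681
  V(2,0) = exp(-r*dt) * [p*0.000000 + (1-p)*0.065680] = 0.028759
  V(2,1) = exp(-r*dt) * [p*0.065680 + (1-p)*0.250764] = 0.145188
  V(2,2) = exp(-r*dt) * [p*0.250764 + (1-p)*0.459681] = 0.336387
  V(1,0) = exp(-r*dt) * [p*0.028759 + (1-p)*0.145188] = 0.079068
  V(1,1) = exp(-r*dt) * [p*0.145188 + (1-p)*0.336387] = 0.225518
  V(0,0) = exp(-r*dt) * [p*0.079068 + (1-p)*0.225518] = 0.141347


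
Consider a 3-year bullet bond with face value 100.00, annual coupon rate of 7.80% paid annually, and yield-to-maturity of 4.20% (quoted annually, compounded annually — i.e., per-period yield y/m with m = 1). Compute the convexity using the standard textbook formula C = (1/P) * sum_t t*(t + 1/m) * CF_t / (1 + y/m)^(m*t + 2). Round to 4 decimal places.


Coupon per period c = face * coupon_rate / m = 7.800000
Periods per year m = 1; per-period yield y/m = 0.042000
Number of cashflows N = 3
Cashflows (t years, CF_t, discount factor 1/(1+y/m)^(m*t), PV):
  t = 1.0000: CF_t = 7.800000, DF = 0.959693, PV = 7.485605
  t = 2.0000: CF_t = 7.800000, DF = 0.921010, PV = 7.183882
  t = 3.0000: CF_t = 107.800000, DF = 0.883887, PV = 95.283040
Price P = sum_t PV_t = 109.952526
Convexity numerator sum_t t*(t + 1/m) * CF_t / (1+y/m)^(m*t + 2):
  t = 1.0000: term = 13.788640
  t = 2.0000: term = 39.698580
  t = 3.0000: term = 1053.080115
Convexity = (1/P) * sum = 1106.567335 / 109.952526 = 10.064047

Answer: Convexity = 10.0640


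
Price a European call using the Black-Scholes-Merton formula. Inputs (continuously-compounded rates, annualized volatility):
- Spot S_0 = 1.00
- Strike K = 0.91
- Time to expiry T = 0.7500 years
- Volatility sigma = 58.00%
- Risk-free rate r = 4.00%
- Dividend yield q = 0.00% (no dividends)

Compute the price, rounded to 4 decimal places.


Answer: Price = 0.2507

Derivation:
d1 = (ln(S/K) + (r - q + 0.5*sigma^2) * T) / (sigma * sqrt(T)) = 0.49863290
d2 = d1 - sigma * sqrt(T) = -0.00366184
exp(-rT) = 0.97044553; exp(-qT) = 1.00000000
C = S_0 * exp(-qT) * N(d1) - K * exp(-rT) * N(d2)
N(d1) = 0.69098099; N(d2) = 0.49853914
C = 1.0000 * 1.00000000 * 0.69098099 - 0.9100 * 0.97044553 * 0.49853914 = 0.2507


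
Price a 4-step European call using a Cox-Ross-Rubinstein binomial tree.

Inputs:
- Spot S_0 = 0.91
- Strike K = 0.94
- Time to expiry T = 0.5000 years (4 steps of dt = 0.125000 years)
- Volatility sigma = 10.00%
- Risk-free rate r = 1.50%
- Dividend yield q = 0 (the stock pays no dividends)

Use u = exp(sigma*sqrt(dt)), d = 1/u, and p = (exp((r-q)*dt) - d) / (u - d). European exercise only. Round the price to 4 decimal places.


dt = T/N = 0.125000
u = exp(sigma*sqrt(dt)) = 1.035988; d = 1/u = 0.965262
p = (exp((r-q)*dt) - d) / (u - d) = 0.517698
Discount per step: exp(-r*dt) = 0.998127
Stock lattice S(k, i) with i counting down-moves:
  k=0: S(0,0) = 0.9100
  k=1: S(1,0) = 0.9427; S(1,1) = 0.8784
  k=2: S(2,0) = 0.9767; S(2,1) = 0.9100; S(2,2) = 0.8479
  k=3: S(3,0) = 1.0118; S(3,1) = 0.9427; S(3,2) = 0.8784; S(3,3) = 0.8184
  k=4: S(4,0) = 1.0482; S(4,1) = 0.9767; S(4,2) = 0.9100; S(4,3) = 0.8479; S(4,4) = 0.7900
Terminal payoffs V(N, i) = max(S_T - K, 0):
  V(4,0) = 0.108238; V(4,1) = 0.036676; V(4,2) = 0.000000; V(4,3) = 0.000000; V(4,4) = 0.000000
Backward induction: V(k, i) = exp(-r*dt) * [p * V(k+1, i) + (1-p) * V(k+1, i+1)].
  V(3,0) = exp(-r*dt) * [p*0.108238 + (1-p)*0.036676] = 0.073586
  V(3,1) = exp(-r*dt) * [p*0.036676 + (1-p)*0.000000] = 0.018952
  V(3,2) = exp(-r*dt) * [p*0.000000 + (1-p)*0.000000] = 0.000000
  V(3,3) = exp(-r*dt) * [p*0.000000 + (1-p)*0.000000] = 0.000000
  V(2,0) = exp(-r*dt) * [p*0.073586 + (1-p)*0.018952] = 0.047147
  V(2,1) = exp(-r*dt) * [p*0.018952 + (1-p)*0.000000] = 0.009793
  V(2,2) = exp(-r*dt) * [p*0.000000 + (1-p)*0.000000] = 0.000000
  V(1,0) = exp(-r*dt) * [p*0.047147 + (1-p)*0.009793] = 0.029076
  V(1,1) = exp(-r*dt) * [p*0.009793 + (1-p)*0.000000] = 0.005060
  V(0,0) = exp(-r*dt) * [p*0.029076 + (1-p)*0.005060] = 0.017461

Answer: Price = V(0,0) = 0.0175


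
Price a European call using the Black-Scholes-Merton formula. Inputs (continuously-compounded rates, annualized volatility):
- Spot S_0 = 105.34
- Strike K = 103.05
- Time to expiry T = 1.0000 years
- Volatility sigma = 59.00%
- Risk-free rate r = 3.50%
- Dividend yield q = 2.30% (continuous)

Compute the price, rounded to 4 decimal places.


d1 = (ln(S/K) + (r - q + 0.5*sigma^2) * T) / (sigma * sqrt(T)) = 0.35259137
d2 = d1 - sigma * sqrt(T) = -0.23740863
exp(-rT) = 0.96560542; exp(-qT) = 0.97726248
C = S_0 * exp(-qT) * N(d1) - K * exp(-rT) * N(d2)
N(d1) = 0.63780259; N(d2) = 0.40616990
C = 105.3400 * 0.97726248 * 0.63780259 - 103.0500 * 0.96560542 * 0.40616990 = 25.2423

Answer: Price = 25.2423
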